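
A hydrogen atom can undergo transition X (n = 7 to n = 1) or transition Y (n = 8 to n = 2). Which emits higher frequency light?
7 → 1

Calculate the energy for each transition:

Transition 7 → 1:
ΔE₁ = |E_1 - E_7| = |-13.6057/1² - (-13.6057/7²)|
ΔE₁ = |-13.605700000000 - (-0.277667346939)| = 13.328032653 eV

Transition 8 → 2:
ΔE₂ = |E_2 - E_8| = |-13.6057/2² - (-13.6057/8²)|
ΔE₂ = |-3.401425000000 - (-0.212589062500)| = 3.188835938 eV

Since 13.328032653 eV > 3.188835938 eV, the transition 7 → 1 emits the more energetic photon.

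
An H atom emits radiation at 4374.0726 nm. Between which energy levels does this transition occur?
n = 12 → n = 6

First, find the photon energy from the wavelength (hc = 1239.84 eV·nm):
E = hc/λ = 1239.84 eV·nm / 4374.0726 nm = 0.28345209 eV

The energy levels of hydrogen satisfy E_n = -13.6057 / n² eV, so an emission n_i → n_f releases
ΔE = 13.6057 × (1/n_f² − 1/n_i²) eV.

Setting ΔE equal to the photon energy:
1/n_f² − 1/n_i² = 0.28345209 / 13.6057 = 0.020833334

Since 1/n_i² must be positive, we need 1/n_f² > 0.020833334, i.e. n_f ≤ 6. For each allowed n_f, solve n_i = (1/n_f² − 0.020833334)^(−1/2) and check whether it is a whole number:
  n_f = 1: 1/n_i² = 1.000000000 − 0.020833334 = 0.979166666 → n_i = 1.011  (not an integer) ✗
  n_f = 2: 1/n_i² = 0.250000000 − 0.020833334 = 0.229166666 → n_i = 2.089  (not an integer) ✗
  n_f = 3: 1/n_i² = 0.111111111 − 0.020833334 = 0.090277777 → n_i = 3.328  (not an integer) ✗
  n_f = 4: 1/n_i² = 0.062500000 − 0.020833334 = 0.041666666 → n_i = 4.899  (not an integer) ✗
  n_f = 5: 1/n_i² = 0.040000000 − 0.020833334 = 0.019166666 → n_i = 7.223  (not an integer) ✗
  n_f = 6: 1/n_i² = 0.027777778 − 0.020833334 = 0.006944444 → n_i = 12.000  → integer, n_i = 12 ✓

Only n_f = 6 gives an integer upper level, n_i = 12.

The transition is from n = 12 to n = 6 (emission).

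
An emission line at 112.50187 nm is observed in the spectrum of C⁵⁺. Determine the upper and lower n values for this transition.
n = 5 → n = 4

First, find the photon energy from the wavelength (hc = 1239.84 eV·nm):
E = hc/λ = 1239.84 eV·nm / 112.50187 nm = 11.020617 eV

The energy levels of C⁵⁺ satisfy E_n = -13.6057 × 6² / n² eV, so an emission n_i → n_f releases
ΔE = 13.6057 × 6² × (1/n_f² − 1/n_i²) eV.

Setting ΔE equal to the photon energy:
1/n_f² − 1/n_i² = 11.020617 / (13.6057 × 6²) = 0.022500000

Since 1/n_i² must be positive, we need 1/n_f² > 0.022500000, i.e. n_f ≤ 6. For each allowed n_f, solve n_i = (1/n_f² − 0.022500000)^(−1/2) and check whether it is a whole number:
  n_f = 1: 1/n_i² = 1.000000000 − 0.022500000 = 0.977500000 → n_i = 1.011  (not an integer) ✗
  n_f = 2: 1/n_i² = 0.250000000 − 0.022500000 = 0.227500000 → n_i = 2.097  (not an integer) ✗
  n_f = 3: 1/n_i² = 0.111111111 − 0.022500000 = 0.088611111 → n_i = 3.359  (not an integer) ✗
  n_f = 4: 1/n_i² = 0.062500000 − 0.022500000 = 0.040000000 → n_i = 5.000  → integer, n_i = 5 ✓
  n_f = 5: 1/n_i² = 0.040000000 − 0.022500000 = 0.017500000 → n_i = 7.559  (not an integer) ✗
  n_f = 6: 1/n_i² = 0.027777778 − 0.022500000 = 0.005277778 → n_i = 13.765  (not an integer) ✗

Only n_f = 4 gives an integer upper level, n_i = 5.

The transition is from n = 5 to n = 4 (emission).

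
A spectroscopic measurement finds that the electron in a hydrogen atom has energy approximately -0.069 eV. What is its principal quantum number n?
n = 14

The exact energy levels follow E_n = -13.6057 eV / n².

The measured value (-0.069 eV) is reported to only 2 significant figures, so we must test candidate n values and see which one matches to that precision.

Candidate energies:
  n = 12:  E = -13.6057/12² = -0.09448 eV
  n = 13:  E = -13.6057/13² = -0.08051 eV
  n = 14:  E = -13.6057/14² = -0.06942 eV  ← matches
  n = 15:  E = -13.6057/15² = -0.06047 eV
  n = 16:  E = -13.6057/16² = -0.05315 eV

Checking against the measurement of -0.069 eV (2 sig figs), only n = 14 agrees:
E_14 = -0.06942 eV, which rounds to -0.069 eV ✓

Therefore n = 14.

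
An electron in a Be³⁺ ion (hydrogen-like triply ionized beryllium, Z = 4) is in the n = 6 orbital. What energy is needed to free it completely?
6.046978 eV

The ionization energy is the energy needed to remove the electron completely (n → ∞).

For a hydrogen-like ion with Z = 4, E_n = -13.6057 Z² / n² eV.

At n = 6: E_6 = -13.6057 × 4² / 6² = -6.046977778 eV
At n = ∞: E_∞ = 0 eV

Ionization energy = E_∞ - E_6 = 0 - (-6.046977778) = 6.046977778 eV
Ionization energy ≈ 6.046978 eV

This is also called the binding energy of the electron in state n = 6.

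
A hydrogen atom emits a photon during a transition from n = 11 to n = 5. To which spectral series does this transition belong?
Pfund series

The spectral series in hydrogen are named based on the final (lower) energy level:
- Lyman series: n_final = 1 (ultraviolet)
- Balmer series: n_final = 2 (visible/near-UV)
- Paschen series: n_final = 3 (infrared)
- Brackett series: n_final = 4 (infrared)
- Pfund series: n_final = 5 (far infrared)

Since this transition ends at n = 5, it belongs to the Pfund series.

For reference, this 11 → 5 line has photon energy
ΔE = 13.6057 eV × (1/5² - 1/11²) = 0.43178419835 eV,
corresponding to wavelength λ = hc/ΔE = 1239.84 eV·nm / 0.43178419835 eV = 2871.43440 nm in the far infrared region.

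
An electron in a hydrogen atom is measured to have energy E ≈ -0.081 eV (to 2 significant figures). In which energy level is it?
n = 13

The exact energy levels follow E_n = -13.6057 eV / n².

The measured value (-0.081 eV) is reported to only 2 significant figures, so we must test candidate n values and see which one matches to that precision.

Candidate energies:
  n = 11:  E = -13.6057/11² = -0.112444 eV
  n = 12:  E = -13.6057/12² = -0.094484 eV
  n = 13:  E = -13.6057/13² = -0.080507 eV  ← matches
  n = 14:  E = -13.6057/14² = -0.069417 eV
  n = 15:  E = -13.6057/15² = -0.060470 eV

Checking against the measurement of -0.081 eV (2 sig figs), only n = 13 agrees:
E_13 = -0.080507 eV, which rounds to -0.081 eV ✓

Therefore n = 13.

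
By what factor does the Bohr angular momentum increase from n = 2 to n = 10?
5.00000

In the Bohr model, L_n = nℏ, so the ratio is purely the ratio of quantum numbers:

L_10/L_2 = 10ℏ / 2ℏ = 10/2 = 5.00000

The angular momentum scales linearly with n.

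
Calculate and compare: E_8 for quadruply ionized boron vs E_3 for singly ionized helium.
He⁺ at n = 3 (E = -6.047 eV)

Using E_n = -13.6057 Z² / n² eV:

B⁴⁺ (Z = 5) at n = 8:
E = -13.6057 × 5² / 8² = -13.6057 × 25 / 64 = -5.314727 eV

He⁺ (Z = 2) at n = 3:
E = -13.6057 × 2² / 3² = -13.6057 × 4 / 9 = -6.046978 eV

Since -6.046978 eV < -5.314727 eV,
He⁺ at n = 3 is more tightly bound (requires more energy to ionize).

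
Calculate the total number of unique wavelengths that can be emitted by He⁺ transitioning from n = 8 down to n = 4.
10

The electron can occupy levels n = 4, 5, ..., 8 during de-excitation — that is m = 8 - 4 + 1 = 5 distinct levels.

The number of distinct spectral lines equals the number of ways to choose 2 of these m levels (each pair gives one possible emission transition):

Number of lines = m(m-1)/2 = 5×4/2 = 10

These correspond to all possible transitions between the 5 levels:
8 → 7, 8 → 6, 8 → 5, 8 → 4, 7 → 6, 7 → 5, 7 → 4, 6 → 5...

Each transition produces a photon with a unique energy (and thus wavelength). This count does not depend on Z.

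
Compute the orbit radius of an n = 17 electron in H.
15.2932 nm (or 152.9322 Å)

The Bohr radius formula is:
r_n = n² a₀ / Z

where a₀ = 0.0529177 nm is the Bohr radius.

For H (Z = 1) at n = 17:
r_17 = 17² × 0.0529177 nm / 1
r_17 = 289 × 0.0529177 nm / 1
r_17 = 15.29322 nm / 1
r_17 = 15.2932 nm

The electron orbits at approximately 15.2932 nm from the nucleus.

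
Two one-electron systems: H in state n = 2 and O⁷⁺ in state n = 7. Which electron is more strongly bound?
O⁷⁺ at n = 7 (E = -17.771 eV)

Using E_n = -13.6057 Z² / n² eV:

H (Z = 1) at n = 2:
E = -13.6057 × 1² / 2² = -13.6057 × 1 / 4 = -3.401425 eV

O⁷⁺ (Z = 8) at n = 7:
E = -13.6057 × 8² / 7² = -13.6057 × 64 / 49 = -17.770710 eV

Since -17.770710 eV < -3.401425 eV,
O⁷⁺ at n = 7 is more tightly bound (requires more energy to ionize).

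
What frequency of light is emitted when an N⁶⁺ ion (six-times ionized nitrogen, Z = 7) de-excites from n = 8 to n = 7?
7.711e+14 Hz

First, find the transition energy:
E_8 = -13.6057 × 7² / 8² = -10.416864 eV
E_7 = -13.6057 × 7² / 7² = -13.605700 eV
|ΔE| = |E_7 - E_8| = 3.188836 eV

Convert to Joules: E = 3.188836 eV × (1.602177 × 10⁻¹⁹ J/eV) = 5.10908e-19 J

Using E = hf:
f = E/h = 5.10908e-19 J / (6.62607 × 10⁻³⁴ J·s)
f = 7.711e+14 Hz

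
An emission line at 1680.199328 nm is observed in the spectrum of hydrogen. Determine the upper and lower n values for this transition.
n = 11 → n = 4

First, find the photon energy from the wavelength (hc = 1239.84 eV·nm):
E = hc/λ = 1239.84 eV·nm / 1680.199328 nm = 0.73791245 eV

The energy levels of hydrogen satisfy E_n = -13.6057 / n² eV, so an emission n_i → n_f releases
ΔE = 13.6057 × (1/n_f² − 1/n_i²) eV.

Setting ΔE equal to the photon energy:
1/n_f² − 1/n_i² = 0.73791245 / 13.6057 = 0.054235537

Since 1/n_i² must be positive, we need 1/n_f² > 0.054235537, i.e. n_f ≤ 4. For each allowed n_f, solve n_i = (1/n_f² − 0.054235537)^(−1/2) and check whether it is a whole number:
  n_f = 1: 1/n_i² = 1.000000000 − 0.054235537 = 0.945764463 → n_i = 1.028  (not an integer) ✗
  n_f = 2: 1/n_i² = 0.250000000 − 0.054235537 = 0.195764463 → n_i = 2.260  (not an integer) ✗
  n_f = 3: 1/n_i² = 0.111111111 − 0.054235537 = 0.056875574 → n_i = 4.193  (not an integer) ✗
  n_f = 4: 1/n_i² = 0.062500000 − 0.054235537 = 0.008264463 → n_i = 11.000  → integer, n_i = 11 ✓

Only n_f = 4 gives an integer upper level, n_i = 11.

The transition is from n = 11 to n = 4 (emission).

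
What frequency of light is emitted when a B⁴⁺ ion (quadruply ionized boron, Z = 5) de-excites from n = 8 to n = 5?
2.00475e+15 Hz

First, find the transition energy:
E_8 = -13.6057 × 5² / 8² = -5.31472656 eV
E_5 = -13.6057 × 5² / 5² = -13.60570000 eV
|ΔE| = |E_5 - E_8| = 8.29097344 eV

Convert to Joules: E = 8.29097344 eV × (1.602177 × 10⁻¹⁹ J/eV) = 1.3283607e-18 J

Using E = hf:
f = E/h = 1.3283607e-18 J / (6.62607 × 10⁻³⁴ J·s)
f = 2.00475e+15 Hz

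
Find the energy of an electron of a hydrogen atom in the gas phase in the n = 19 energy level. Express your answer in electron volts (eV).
-0.0377 eV

The energy levels of a hydrogen-like atom are given by:
E_n = -13.6057 eV / n²

For n = 19:
E_19 = -13.6057 eV / 19²
E_19 = -13.6057 eV / 361
E_19 = -0.0377 eV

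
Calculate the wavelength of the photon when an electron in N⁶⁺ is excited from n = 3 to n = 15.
17.43492 nm

First, find the transition energy using E_n = -13.6057 Z² / n² eV:
E_3 = -13.6057 × 7² / 3² = -74.0754778 eV
E_15 = -13.6057 × 7² / 15² = -2.9630191 eV

Photon energy: |ΔE| = |E_15 - E_3| = 71.1124587 eV

Convert to wavelength using E = hc/λ with hc = 1239.84 eV·nm:
λ = hc/E = 1239.84 eV·nm / 71.1124587 eV
λ = 17.43492 nm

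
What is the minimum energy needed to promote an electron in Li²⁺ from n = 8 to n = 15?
1.37 eV

The energy levels of a hydrogen-like atom are E_n = -13.6057 Z² eV / n².

Energy at n = 8: E_8 = -13.6057 × 3² / 8² = -1.91330 eV
Energy at n = 15: E_15 = -13.6057 × 3² / 15² = -0.54423 eV

The excitation energy is the difference:
ΔE = E_15 - E_8
ΔE = -0.54423 - (-1.91330)
ΔE = 1.37 eV

Since this is positive, energy must be absorbed (photon absorption).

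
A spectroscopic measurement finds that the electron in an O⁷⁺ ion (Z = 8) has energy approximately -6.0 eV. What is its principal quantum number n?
n = 12

The exact energy levels follow E_n = -13.6057 Z² / n² eV with Z = 8.

The measured value (-6.0 eV) is reported to only 2 significant figures, so we must test candidate n values and see which one matches to that precision.

Candidate energies:
  n = 10:  E = -13.6057 × 8² / 10² = -8.70765 eV
  n = 11:  E = -13.6057 × 8² / 11² = -7.19640 eV
  n = 12:  E = -13.6057 × 8² / 12² = -6.04698 eV  ← matches
  n = 13:  E = -13.6057 × 8² / 13² = -5.15245 eV
  n = 14:  E = -13.6057 × 8² / 14² = -4.44268 eV

Checking against the measurement of -6.0 eV (2 sig figs), only n = 12 agrees:
E_12 = -6.04698 eV, which rounds to -6.0 eV ✓

Therefore n = 12.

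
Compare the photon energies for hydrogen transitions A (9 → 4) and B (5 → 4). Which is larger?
9 → 4

Calculate the energy for each transition:

Transition 9 → 4:
ΔE₁ = |E_4 - E_9| = |-13.6057/4² - (-13.6057/9²)|
ΔE₁ = |-0.85035625000 - (-0.16797160494)| = 0.68238465 eV

Transition 5 → 4:
ΔE₂ = |E_4 - E_5| = |-13.6057/4² - (-13.6057/5²)|
ΔE₂ = |-0.85035625000 - (-0.54422800000)| = 0.30612825 eV

Since 0.68238465 eV > 0.30612825 eV, the transition 9 → 4 emits the more energetic photon.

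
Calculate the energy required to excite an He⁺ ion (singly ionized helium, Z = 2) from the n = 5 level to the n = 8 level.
1.32656 eV

The energy levels of a hydrogen-like atom are E_n = -13.6057 Z² eV / n².

Energy at n = 5: E_5 = -13.6057 × 2² / 5² = -2.17691200 eV
Energy at n = 8: E_8 = -13.6057 × 2² / 8² = -0.85035625 eV

The excitation energy is the difference:
ΔE = E_8 - E_5
ΔE = -0.85035625 - (-2.17691200)
ΔE = 1.32656 eV

Since this is positive, energy must be absorbed (photon absorption).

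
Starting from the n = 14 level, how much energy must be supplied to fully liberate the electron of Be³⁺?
1.11067 eV

The ionization energy is the energy needed to remove the electron completely (n → ∞).

For a hydrogen-like ion with Z = 4, E_n = -13.6057 Z² / n² eV.

At n = 14: E_14 = -13.6057 × 4² / 14² = -1.11066939 eV
At n = ∞: E_∞ = 0 eV

Ionization energy = E_∞ - E_14 = 0 - (-1.11066939) = 1.11066939 eV
Ionization energy ≈ 1.11067 eV

This is also called the binding energy of the electron in state n = 14.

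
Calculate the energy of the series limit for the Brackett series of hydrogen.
0.8504 eV

The series limit corresponds to the transition from n = ∞ to n = 4.
This is the highest energy (shortest wavelength) transition in the Brackett series.

E_∞ = 0 eV
E_4 = -13.6057 / 4² = -0.8504 eV

Energy at series limit:
ΔE = E_∞ - E_4 = 0 - (-0.8504) = 0.8504 eV

This energy equals the ionization energy from the n = 4 state of hydrogen.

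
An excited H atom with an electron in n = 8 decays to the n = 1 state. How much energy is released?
13.393 eV

The energy levels are E_n = -13.6057 eV / n².

Energy at n = 8: E_8 = -13.6057 / 8² = -0.212589 eV
Energy at n = 1: E_1 = -13.6057 / 1² = -13.605700 eV

For emission (electron falling to lower state), the photon energy is:
E_photon = E_8 - E_1 = |-0.212589 - (-13.605700)|
E_photon = 13.393 eV

This energy is carried away by the emitted photon.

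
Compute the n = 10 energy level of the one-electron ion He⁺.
-0.544 eV

For hydrogen-like ions, the energy levels scale with Z²:
E_n = -13.6057 Z² / n² eV

For He⁺ (Z = 2) at n = 10:
E_10 = -13.6057 × 2² / 10²
E_10 = -13.6057 × 4 / 100
E_10 = -54.4228 / 100
E_10 = -0.544 eV

The energy is 4 times more negative than hydrogen at the same n due to the stronger nuclear charge.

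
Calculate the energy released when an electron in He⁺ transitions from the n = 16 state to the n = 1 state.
54.21 eV

The energy levels are E_n = -13.6057 Z² eV / n².

Energy at n = 16: E_16 = -13.6057 × 2² / 16² = -0.21259 eV
Energy at n = 1: E_1 = -13.6057 × 2² / 1² = -54.42280 eV

For emission (electron falling to lower state), the photon energy is:
E_photon = E_16 - E_1 = |-0.21259 - (-54.42280)|
E_photon = 54.21 eV

This energy is carried away by the emitted photon.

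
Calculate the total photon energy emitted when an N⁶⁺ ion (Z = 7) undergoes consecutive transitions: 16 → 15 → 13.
1.341 eV

The energy levels of N⁶⁺ are E_n = -13.6057 × 7² / n² eV.

First transition (16 → 15):
ΔE₁ = |E_15 - E_16|
ΔE₁ = |-2.963019111 - (-2.604216016)| = 0.358803 eV

Second transition (15 → 13):
ΔE₂ = |E_13 - E_15|
ΔE₂ = |-3.944847929 - (-2.963019111)| = 0.981829 eV

Total energy released:
E_total = ΔE₁ + ΔE₂ = 0.358803 + 0.981829 = 1.341 eV

Note: This equals the direct transition 16 → 13: 1.341 eV ✓
Energy is conserved regardless of the path taken.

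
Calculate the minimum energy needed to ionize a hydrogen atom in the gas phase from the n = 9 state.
0.17 eV

The ionization energy is the energy needed to remove the electron completely (n → ∞).

For hydrogen, E_n = -13.6057 eV / n².

At n = 9: E_9 = -13.6057 / 9² = -0.16797 eV
At n = ∞: E_∞ = 0 eV

Ionization energy = E_∞ - E_9 = 0 - (-0.16797) = 0.16797 eV
Ionization energy ≈ 0.17 eV

This is also called the binding energy of the electron in state n = 9.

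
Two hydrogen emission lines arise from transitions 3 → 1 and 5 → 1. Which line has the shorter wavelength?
5 → 1

Calculate the energy for each transition:

Transition 3 → 1:
ΔE₁ = |E_1 - E_3| = |-13.6057/1² - (-13.6057/3²)|
ΔE₁ = |-13.605700000000 - (-1.511744444444)| = 12.093955556 eV

Transition 5 → 1:
ΔE₂ = |E_1 - E_5| = |-13.6057/1² - (-13.6057/5²)|
ΔE₂ = |-13.605700000000 - (-0.544228000000)| = 13.061472000 eV

Since 13.061472000 eV > 12.093955556 eV, the transition 5 → 1 emits the more energetic photon.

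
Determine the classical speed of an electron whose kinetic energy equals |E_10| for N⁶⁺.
1.53138e+06 m/s (or 0.510815% of c)

The binding energy at n = 10 for N⁶⁺ is:
E_10 = -13.6057 × 7²/10² = -6.66679300 eV
|E_10| = 6.66679300 eV

Convert to Joules:
KE = 6.66679300 eV × (1.602177 × 10⁻¹⁹ J/eV) = 1.0681382e-18 J

Using KE = ½mv²:
v = √(2·KE/m_e)
v = √(2 × 1.0681382e-18 J / 9.10938 × 10⁻³¹ kg)
v = 1.53138e+06 m/s

This is approximately 0.510815% the speed of light.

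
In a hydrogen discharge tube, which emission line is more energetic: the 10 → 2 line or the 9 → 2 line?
10 → 2

Calculate the energy for each transition:

Transition 10 → 2:
ΔE₁ = |E_2 - E_10| = |-13.6057/2² - (-13.6057/10²)|
ΔE₁ = |-3.401425000000 - (-0.136057000000)| = 3.265368000 eV

Transition 9 → 2:
ΔE₂ = |E_2 - E_9| = |-13.6057/2² - (-13.6057/9²)|
ΔE₂ = |-3.401425000000 - (-0.167971604938)| = 3.233453395 eV

Since 3.265368000 eV > 3.233453395 eV, the transition 10 → 2 emits the more energetic photon.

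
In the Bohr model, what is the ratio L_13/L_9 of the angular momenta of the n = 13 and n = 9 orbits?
1.44

In the Bohr model, L_n = nℏ, so the ratio is purely the ratio of quantum numbers:

L_13/L_9 = 13ℏ / 9ℏ = 13/9 = 1.44

The angular momentum scales linearly with n.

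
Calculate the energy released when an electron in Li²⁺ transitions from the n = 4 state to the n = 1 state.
114.7981 eV

The energy levels are E_n = -13.6057 Z² eV / n².

Energy at n = 4: E_4 = -13.6057 × 3² / 4² = -7.6532063 eV
Energy at n = 1: E_1 = -13.6057 × 3² / 1² = -122.4513000 eV

For emission (electron falling to lower state), the photon energy is:
E_photon = E_4 - E_1 = |-7.6532063 - (-122.4513000)|
E_photon = 114.7981 eV

This energy is carried away by the emitted photon.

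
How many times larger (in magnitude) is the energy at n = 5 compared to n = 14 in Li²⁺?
7.840

Using E_n = -13.6057 Z² / n² eV with Z = 3:

E_5 = -13.6057 × 3² / 5² = -122.4513 / 25 = -4.898052000 eV
E_14 = -13.6057 × 3² / 14² = -122.4513 / 196 = -0.624751531 eV

The ratio is:
E_5/E_14 = (-4.898052000) / (-0.624751531)
E_5/E_14 = (-122.4513/25) / (-122.4513/196)
E_5/E_14 = 196/25
E_5/E_14 = 7.840
(Note: the Z² factors cancel in the ratio.)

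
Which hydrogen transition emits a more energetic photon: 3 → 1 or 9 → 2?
3 → 1

Calculate the energy for each transition:

Transition 3 → 1:
ΔE₁ = |E_1 - E_3| = |-13.6057/1² - (-13.6057/3²)|
ΔE₁ = |-13.60570000 - (-1.51174444)| = 12.09396 eV

Transition 9 → 2:
ΔE₂ = |E_2 - E_9| = |-13.6057/2² - (-13.6057/9²)|
ΔE₂ = |-3.40142500 - (-0.16797160)| = 3.23345 eV

Since 12.09396 eV > 3.23345 eV, the transition 3 → 1 emits the more energetic photon.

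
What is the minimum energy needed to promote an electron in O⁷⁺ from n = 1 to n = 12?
864.7178 eV

The energy levels of a hydrogen-like atom are E_n = -13.6057 Z² eV / n².

Energy at n = 1: E_1 = -13.6057 × 8² / 1² = -870.7648000 eV
Energy at n = 12: E_12 = -13.6057 × 8² / 12² = -6.0469778 eV

The excitation energy is the difference:
ΔE = E_12 - E_1
ΔE = -6.0469778 - (-870.7648000)
ΔE = 864.7178 eV

Since this is positive, energy must be absorbed (photon absorption).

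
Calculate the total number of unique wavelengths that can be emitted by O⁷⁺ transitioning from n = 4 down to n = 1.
6

The electron can occupy levels n = 1, 2, ..., 4 during de-excitation — that is m = 4 - 1 + 1 = 4 distinct levels.

The number of distinct spectral lines equals the number of ways to choose 2 of these m levels (each pair gives one possible emission transition):

Number of lines = m(m-1)/2 = 4×3/2 = 6

These correspond to all possible transitions between the 4 levels:
4 → 3, 4 → 2, 4 → 1, 3 → 2, 3 → 1, 2 → 1

Each transition produces a photon with a unique energy (and thus wavelength). This count does not depend on Z.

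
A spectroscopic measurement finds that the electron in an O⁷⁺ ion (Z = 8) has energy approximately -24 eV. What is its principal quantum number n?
n = 6

The exact energy levels follow E_n = -13.6057 Z² / n² eV with Z = 8.

The measured value (-24 eV) is reported to only 2 significant figures, so we must test candidate n values and see which one matches to that precision.

Candidate energies:
  n = 4:  E = -13.6057 × 8² / 4² = -54.42280 eV
  n = 5:  E = -13.6057 × 8² / 5² = -34.83059 eV
  n = 6:  E = -13.6057 × 8² / 6² = -24.18791 eV  ← matches
  n = 7:  E = -13.6057 × 8² / 7² = -17.77071 eV
  n = 8:  E = -13.6057 × 8² / 8² = -13.60570 eV

Checking against the measurement of -24 eV (2 sig figs), only n = 6 agrees:
E_6 = -24.18791 eV, which rounds to -24 eV ✓

Therefore n = 6.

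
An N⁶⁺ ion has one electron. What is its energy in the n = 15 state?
-2.9630 eV

For hydrogen-like ions, the energy levels scale with Z²:
E_n = -13.6057 Z² / n² eV

For N⁶⁺ (Z = 7) at n = 15:
E_15 = -13.6057 × 7² / 15²
E_15 = -13.6057 × 49 / 225
E_15 = -666.6793 / 225
E_15 = -2.9630 eV

The energy is 49 times more negative than hydrogen at the same n due to the stronger nuclear charge.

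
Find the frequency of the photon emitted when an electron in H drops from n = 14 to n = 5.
1.1481e+14 Hz

First, find the transition energy:
E_14 = -13.6057 / 14² = -0.06941684 eV
E_5 = -13.6057 / 5² = -0.54422800 eV
|ΔE| = |E_5 - E_14| = 0.47481116 eV

Convert to Joules: E = 0.47481116 eV × (1.602177 × 10⁻¹⁹ J/eV) = 7.607315e-20 J

Using E = hf:
f = E/h = 7.607315e-20 J / (6.62607 × 10⁻³⁴ J·s)
f = 1.1481e+14 Hz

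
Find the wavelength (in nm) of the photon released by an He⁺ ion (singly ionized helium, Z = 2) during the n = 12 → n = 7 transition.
1692.0755 nm

First, find the transition energy using E_n = -13.6057 Z² / n² eV:
E_12 = -13.6057 × 2² / 12² = -0.3779361111 eV
E_7 = -13.6057 × 2² / 7² = -1.1106693878 eV

Photon energy: |ΔE| = |E_7 - E_12| = 0.7327332767 eV

Convert to wavelength using E = hc/λ with hc = 1239.84 eV·nm:
λ = hc/E = 1239.84 eV·nm / 0.7327332767 eV
λ = 1692.0755 nm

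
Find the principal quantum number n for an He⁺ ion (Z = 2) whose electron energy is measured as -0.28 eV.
n = 14

The exact energy levels follow E_n = -13.6057 Z² / n² eV with Z = 2.

The measured value (-0.28 eV) is reported to only 2 significant figures, so we must test candidate n values and see which one matches to that precision.

Candidate energies:
  n = 12:  E = -13.6057 × 2² / 12² = -0.37794 eV
  n = 13:  E = -13.6057 × 2² / 13² = -0.32203 eV
  n = 14:  E = -13.6057 × 2² / 14² = -0.27767 eV  ← matches
  n = 15:  E = -13.6057 × 2² / 15² = -0.24188 eV
  n = 16:  E = -13.6057 × 2² / 16² = -0.21259 eV

Checking against the measurement of -0.28 eV (2 sig figs), only n = 14 agrees:
E_14 = -0.27767 eV, which rounds to -0.28 eV ✓

Therefore n = 14.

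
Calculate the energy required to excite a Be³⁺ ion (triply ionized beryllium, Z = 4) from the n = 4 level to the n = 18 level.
12.9338 eV

The energy levels of a hydrogen-like atom are E_n = -13.6057 Z² eV / n².

Energy at n = 4: E_4 = -13.6057 × 4² / 4² = -13.6057000 eV
Energy at n = 18: E_18 = -13.6057 × 4² / 18² = -0.6718864 eV

The excitation energy is the difference:
ΔE = E_18 - E_4
ΔE = -0.6718864 - (-13.6057000)
ΔE = 12.9338 eV

Since this is positive, energy must be absorbed (photon absorption).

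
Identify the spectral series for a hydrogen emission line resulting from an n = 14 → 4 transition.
Brackett series

The spectral series in hydrogen are named based on the final (lower) energy level:
- Lyman series: n_final = 1 (ultraviolet)
- Balmer series: n_final = 2 (visible/near-UV)
- Paschen series: n_final = 3 (infrared)
- Brackett series: n_final = 4 (infrared)
- Pfund series: n_final = 5 (far infrared)

Since this transition ends at n = 4, it belongs to the Brackett series.

For reference, this 14 → 4 line has photon energy
ΔE = 13.6057 eV × (1/4² - 1/14²) = 0.78093941 eV,
corresponding to wavelength λ = hc/ΔE = 1239.84 eV·nm / 0.78093941 eV = 1587.63 nm in the infrared region.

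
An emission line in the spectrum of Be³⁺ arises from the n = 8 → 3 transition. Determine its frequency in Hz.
5.026e+15 Hz

First, find the transition energy:
E_8 = -13.6057 × 4² / 8² = -3.40143 eV
E_3 = -13.6057 × 4² / 3² = -24.18791 eV
|ΔE| = |E_3 - E_8| = 20.78648 eV

Convert to Joules: E = 20.78648 eV × (1.602177 × 10⁻¹⁹ J/eV) = 3.33036e-18 J

Using E = hf:
f = E/h = 3.33036e-18 J / (6.62607 × 10⁻³⁴ J·s)
f = 5.026e+15 Hz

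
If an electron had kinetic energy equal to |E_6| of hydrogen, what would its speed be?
3.65e+05 m/s (or 0.12% of c)

The binding energy at n = 6 for hydrogen is:
E_6 = -13.6057/6² = -0.377936 eV
|E_6| = 0.377936 eV

Convert to Joules:
KE = 0.377936 eV × (1.602177 × 10⁻¹⁹ J/eV) = 6.0552e-20 J

Using KE = ½mv²:
v = √(2·KE/m_e)
v = √(2 × 6.0552e-20 J / 9.10938 × 10⁻³¹ kg)
v = 3.65e+05 m/s

This is approximately 0.12% the speed of light.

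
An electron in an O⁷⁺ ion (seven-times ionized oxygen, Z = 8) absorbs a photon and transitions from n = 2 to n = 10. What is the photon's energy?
208.984 eV

The energy levels of a hydrogen-like atom are E_n = -13.6057 Z² eV / n².

Energy at n = 2: E_2 = -13.6057 × 8² / 2² = -217.691200 eV
Energy at n = 10: E_10 = -13.6057 × 8² / 10² = -8.707648 eV

The excitation energy is the difference:
ΔE = E_10 - E_2
ΔE = -8.707648 - (-217.691200)
ΔE = 208.984 eV

Since this is positive, energy must be absorbed (photon absorption).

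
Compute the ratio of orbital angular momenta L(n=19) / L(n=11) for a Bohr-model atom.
1.727

In the Bohr model, L_n = nℏ, so the ratio is purely the ratio of quantum numbers:

L_19/L_11 = 19ℏ / 11ℏ = 19/11 = 1.727

The angular momentum scales linearly with n.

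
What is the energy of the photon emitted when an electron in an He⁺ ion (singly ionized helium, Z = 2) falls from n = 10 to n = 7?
0.56644 eV

The energy levels are E_n = -13.6057 Z² eV / n².

Energy at n = 10: E_10 = -13.6057 × 2² / 10² = -0.54422800 eV
Energy at n = 7: E_7 = -13.6057 × 2² / 7² = -1.11066939 eV

For emission (electron falling to lower state), the photon energy is:
E_photon = E_10 - E_7 = |-0.54422800 - (-1.11066939)|
E_photon = 0.56644 eV

This energy is carried away by the emitted photon.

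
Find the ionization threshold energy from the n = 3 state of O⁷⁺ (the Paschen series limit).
96.75 eV

The series limit corresponds to the transition from n = ∞ to n = 3.
This is the highest energy (shortest wavelength) transition in the Paschen series.

E_∞ = 0 eV
E_3 = -13.6057 × 8² / 3² = -96.75 eV

Energy at series limit:
ΔE = E_∞ - E_3 = 0 - (-96.75) = 96.75 eV

This energy equals the ionization energy from the n = 3 state of O⁷⁺.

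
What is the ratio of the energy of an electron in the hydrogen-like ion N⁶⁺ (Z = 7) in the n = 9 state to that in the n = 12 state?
1.77778

Using E_n = -13.6057 Z² / n² eV with Z = 7:

E_9 = -13.6057 × 7² / 9² = -666.6793 / 81 = -8.23060864198 eV
E_12 = -13.6057 × 7² / 12² = -666.6793 / 144 = -4.62971736111 eV

The ratio is:
E_9/E_12 = (-8.23060864198) / (-4.62971736111)
E_9/E_12 = (-666.6793/81) / (-666.6793/144)
E_9/E_12 = 144/81
E_9/E_12 = 1.77778
(Note: the Z² factors cancel in the ratio.)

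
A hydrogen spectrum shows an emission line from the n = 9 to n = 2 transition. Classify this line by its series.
Balmer series

The spectral series in hydrogen are named based on the final (lower) energy level:
- Lyman series: n_final = 1 (ultraviolet)
- Balmer series: n_final = 2 (visible/near-UV)
- Paschen series: n_final = 3 (infrared)
- Brackett series: n_final = 4 (infrared)
- Pfund series: n_final = 5 (far infrared)

Since this transition ends at n = 2, it belongs to the Balmer series.

For reference, this 9 → 2 line has photon energy
ΔE = 13.6057 eV × (1/2² - 1/9²) = 3.2334533951 eV,
corresponding to wavelength λ = hc/ΔE = 1239.84 eV·nm / 3.2334533951 eV = 383.441432 nm in the visible/near-UV region.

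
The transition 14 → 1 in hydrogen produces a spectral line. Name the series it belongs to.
Lyman series

The spectral series in hydrogen are named based on the final (lower) energy level:
- Lyman series: n_final = 1 (ultraviolet)
- Balmer series: n_final = 2 (visible/near-UV)
- Paschen series: n_final = 3 (infrared)
- Brackett series: n_final = 4 (infrared)
- Pfund series: n_final = 5 (far infrared)

Since this transition ends at n = 1, it belongs to the Lyman series.

For reference, this 14 → 1 line has photon energy
ΔE = 13.6057 eV × (1/1² - 1/14²) = 13.536283 eV,
corresponding to wavelength λ = hc/ΔE = 1239.84 eV·nm / 13.536283 eV = 91.5938 nm in the ultraviolet region.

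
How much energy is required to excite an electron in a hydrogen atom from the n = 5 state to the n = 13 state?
0.464 eV

The energy levels of a hydrogen-like atom are E_n = -13.6057 eV / n².

Energy at n = 5: E_5 = -13.6057 / 5² = -0.544228 eV
Energy at n = 13: E_13 = -13.6057 / 13² = -0.080507 eV

The excitation energy is the difference:
ΔE = E_13 - E_5
ΔE = -0.080507 - (-0.544228)
ΔE = 0.464 eV

Since this is positive, energy must be absorbed (photon absorption).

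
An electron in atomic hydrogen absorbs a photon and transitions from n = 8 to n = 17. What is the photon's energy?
0.17 eV

The energy levels of a hydrogen-like atom are E_n = -13.6057 eV / n².

Energy at n = 8: E_8 = -13.6057 / 8² = -0.21259 eV
Energy at n = 17: E_17 = -13.6057 / 17² = -0.04708 eV

The excitation energy is the difference:
ΔE = E_17 - E_8
ΔE = -0.04708 - (-0.21259)
ΔE = 0.17 eV

Since this is positive, energy must be absorbed (photon absorption).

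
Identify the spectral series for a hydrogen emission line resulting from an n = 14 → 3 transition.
Paschen series

The spectral series in hydrogen are named based on the final (lower) energy level:
- Lyman series: n_final = 1 (ultraviolet)
- Balmer series: n_final = 2 (visible/near-UV)
- Paschen series: n_final = 3 (infrared)
- Brackett series: n_final = 4 (infrared)
- Pfund series: n_final = 5 (far infrared)

Since this transition ends at n = 3, it belongs to the Paschen series.

For reference, this 14 → 3 line has photon energy
ΔE = 13.6057 eV × (1/3² - 1/14²) = 1.442328 eV,
corresponding to wavelength λ = hc/ΔE = 1239.84 eV·nm / 1.442328 eV = 859.61 nm in the infrared region.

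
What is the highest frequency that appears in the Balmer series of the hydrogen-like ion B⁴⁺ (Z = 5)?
2.05615e+16 Hz

The series limit corresponds to the transition from n = ∞ to n = 2.
This is the highest energy (shortest wavelength) transition in the Balmer series.

E_∞ = 0 eV
E_2 = -13.6057 × 5² / 2² = -85.0356250 eV

Energy at series limit:
ΔE = E_∞ - E_2 = 0 - (-85.0356250) = 85.0356250 eV
E = 85.0356250 eV × (1.602177 × 10⁻¹⁹ J/eV) = 1.3624212e-17 J
f = E/h = 1.3624212e-17 J / (6.62607 × 10⁻³⁴ J·s) = 2.05615e+16 Hz

This energy equals the ionization energy from the n = 2 state of B⁴⁺.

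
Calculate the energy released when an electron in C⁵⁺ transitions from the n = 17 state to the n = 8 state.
5.9584 eV

The energy levels are E_n = -13.6057 Z² eV / n².

Energy at n = 17: E_17 = -13.6057 × 6² / 17² = -1.6948277 eV
Energy at n = 8: E_8 = -13.6057 × 6² / 8² = -7.6532063 eV

For emission (electron falling to lower state), the photon energy is:
E_photon = E_17 - E_8 = |-1.6948277 - (-7.6532063)|
E_photon = 5.9584 eV

This energy is carried away by the emitted photon.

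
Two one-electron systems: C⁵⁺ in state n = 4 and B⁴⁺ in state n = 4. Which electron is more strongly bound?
C⁵⁺ at n = 4 (E = -30.6128 eV)

Using E_n = -13.6057 Z² / n² eV:

C⁵⁺ (Z = 6) at n = 4:
E = -13.6057 × 6² / 4² = -13.6057 × 36 / 16 = -30.6128250 eV

B⁴⁺ (Z = 5) at n = 4:
E = -13.6057 × 5² / 4² = -13.6057 × 25 / 16 = -21.2589063 eV

Since -30.6128250 eV < -21.2589063 eV,
C⁵⁺ at n = 4 is more tightly bound (requires more energy to ionize).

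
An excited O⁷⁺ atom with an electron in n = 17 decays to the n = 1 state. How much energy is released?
867.75 eV

The energy levels are E_n = -13.6057 Z² eV / n².

Energy at n = 17: E_17 = -13.6057 × 8² / 17² = -3.01303 eV
Energy at n = 1: E_1 = -13.6057 × 8² / 1² = -870.76480 eV

For emission (electron falling to lower state), the photon energy is:
E_photon = E_17 - E_1 = |-3.01303 - (-870.76480)|
E_photon = 867.75 eV

This energy is carried away by the emitted photon.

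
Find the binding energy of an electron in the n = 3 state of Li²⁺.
13.6057 eV

The ionization energy is the energy needed to remove the electron completely (n → ∞).

For a hydrogen-like ion with Z = 3, E_n = -13.6057 Z² / n² eV.

At n = 3: E_3 = -13.6057 × 3² / 3² = -13.6057000 eV
At n = ∞: E_∞ = 0 eV

Ionization energy = E_∞ - E_3 = 0 - (-13.6057000) = 13.6057000 eV
Ionization energy ≈ 13.6057 eV

This is also called the binding energy of the electron in state n = 3.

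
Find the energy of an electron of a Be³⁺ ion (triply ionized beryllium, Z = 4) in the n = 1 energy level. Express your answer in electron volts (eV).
-217.691 eV

The energy levels of a hydrogen-like atom are given by:
E_n = -13.6057 Z² / n² eV  (with Z = 4 for Be³⁺)

For n = 1:
E_1 = -13.6057 × 4² / 1²
E_1 = -13.6057 × 16 / 1
E_1 = -217.691 eV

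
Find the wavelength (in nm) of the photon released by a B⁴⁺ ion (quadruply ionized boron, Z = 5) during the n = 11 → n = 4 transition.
67.208 nm

First, find the transition energy using E_n = -13.6057 Z² / n² eV:
E_11 = -13.6057 × 5² / 11² = -2.81110 eV
E_4 = -13.6057 × 5² / 4² = -21.25891 eV

Photon energy: |ΔE| = |E_4 - E_11| = 18.44781 eV

Convert to wavelength using E = hc/λ with hc = 1239.84 eV·nm:
λ = hc/E = 1239.84 eV·nm / 18.44781 eV
λ = 67.208 nm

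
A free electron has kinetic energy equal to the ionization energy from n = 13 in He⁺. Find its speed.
3.3657e+05 m/s (or 0.112267% of c)

The binding energy at n = 13 for He⁺ is:
E_13 = -13.6057 × 2²/13² = -0.32202840 eV
|E_13| = 0.32202840 eV

Convert to Joules:
KE = 0.32202840 eV × (1.602177 × 10⁻¹⁹ J/eV) = 5.159465e-20 J

Using KE = ½mv²:
v = √(2·KE/m_e)
v = √(2 × 5.159465e-20 J / 9.10938 × 10⁻³¹ kg)
v = 3.3657e+05 m/s

This is approximately 0.112267% the speed of light.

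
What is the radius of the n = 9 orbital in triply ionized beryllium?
1.071584 nm (or 10.715839 Å)

The Bohr radius formula is:
r_n = n² a₀ / Z

where a₀ = 0.052917721 nm is the Bohr radius.

For Be³⁺ (Z = 4) at n = 9:
r_9 = 9² × 0.052917721 nm / 4
r_9 = 81 × 0.052917721 nm / 4
r_9 = 4.2863354 nm / 4
r_9 = 1.071584 nm

The electron orbits at approximately 1.071584 nm from the nucleus.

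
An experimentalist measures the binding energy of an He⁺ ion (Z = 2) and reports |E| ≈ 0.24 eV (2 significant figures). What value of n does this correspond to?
n = 15

The exact energy levels follow E_n = -13.6057 Z² / n² eV with Z = 2.

The measured value (-0.24 eV) is reported to only 2 significant figures, so we must test candidate n values and see which one matches to that precision.

Candidate energies:
  n = 13:  E = -13.6057 × 2² / 13² = -0.322028 eV
  n = 14:  E = -13.6057 × 2² / 14² = -0.277667 eV
  n = 15:  E = -13.6057 × 2² / 15² = -0.241879 eV  ← matches
  n = 16:  E = -13.6057 × 2² / 16² = -0.212589 eV
  n = 17:  E = -13.6057 × 2² / 17² = -0.188314 eV

Checking against the measurement of -0.24 eV (2 sig figs), only n = 15 agrees:
E_15 = -0.241879 eV, which rounds to -0.24 eV ✓

Therefore n = 15.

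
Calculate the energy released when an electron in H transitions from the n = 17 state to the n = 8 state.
0.166 eV

The energy levels are E_n = -13.6057 eV / n².

Energy at n = 17: E_17 = -13.6057 / 17² = -0.047079 eV
Energy at n = 8: E_8 = -13.6057 / 8² = -0.212589 eV

For emission (electron falling to lower state), the photon energy is:
E_photon = E_17 - E_8 = |-0.047079 - (-0.212589)|
E_photon = 0.166 eV

This energy is carried away by the emitted photon.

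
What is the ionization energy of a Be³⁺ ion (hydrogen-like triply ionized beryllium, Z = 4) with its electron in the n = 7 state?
4.442678 eV

The ionization energy is the energy needed to remove the electron completely (n → ∞).

For a hydrogen-like ion with Z = 4, E_n = -13.6057 Z² / n² eV.

At n = 7: E_7 = -13.6057 × 4² / 7² = -4.442677551 eV
At n = ∞: E_∞ = 0 eV

Ionization energy = E_∞ - E_7 = 0 - (-4.442677551) = 4.442677551 eV
Ionization energy ≈ 4.442678 eV

This is also called the binding energy of the electron in state n = 7.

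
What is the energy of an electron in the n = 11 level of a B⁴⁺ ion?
-2.8111 eV

For hydrogen-like ions, the energy levels scale with Z²:
E_n = -13.6057 Z² / n² eV

For B⁴⁺ (Z = 5) at n = 11:
E_11 = -13.6057 × 5² / 11²
E_11 = -13.6057 × 25 / 121
E_11 = -340.1425 / 121
E_11 = -2.8111 eV

The energy is 25 times more negative than hydrogen at the same n due to the stronger nuclear charge.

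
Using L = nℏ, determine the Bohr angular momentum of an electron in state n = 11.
1.16e-33 J·s (or 11ℏ)

In the Bohr model, angular momentum is quantized:
L = nℏ

where ℏ = h/(2π) = 1.0546e-34 J·s

For n = 11:
L = 11 × 1.0546e-34 J·s
L = 1.16e-33 J·s

This can also be written as L = 11ℏ.
The angular momentum is an integer multiple of the reduced Planck constant.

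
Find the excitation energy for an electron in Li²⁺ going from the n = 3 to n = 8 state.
11.69240 eV

The energy levels of a hydrogen-like atom are E_n = -13.6057 Z² eV / n².

Energy at n = 3: E_3 = -13.6057 × 3² / 3² = -13.60570000 eV
Energy at n = 8: E_8 = -13.6057 × 3² / 8² = -1.91330156 eV

The excitation energy is the difference:
ΔE = E_8 - E_3
ΔE = -1.91330156 - (-13.60570000)
ΔE = 11.69240 eV

Since this is positive, energy must be absorbed (photon absorption).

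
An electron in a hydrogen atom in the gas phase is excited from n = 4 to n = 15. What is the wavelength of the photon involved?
1569.64329 nm

First, find the transition energy using E_n = -13.6057 / n² eV:
E_4 = -13.6057 / 4² = -0.85035625000 eV
E_15 = -13.6057 / 15² = -0.06046977778 eV

Photon energy: |ΔE| = |E_15 - E_4| = 0.78988647222 eV

Convert to wavelength using E = hc/λ with hc = 1239.84 eV·nm:
λ = hc/E = 1239.84 eV·nm / 0.78988647222 eV
λ = 1569.64329 nm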